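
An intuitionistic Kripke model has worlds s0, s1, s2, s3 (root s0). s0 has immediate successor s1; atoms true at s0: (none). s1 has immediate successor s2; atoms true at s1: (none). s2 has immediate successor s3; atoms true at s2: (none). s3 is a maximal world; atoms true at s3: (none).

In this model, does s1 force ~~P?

No

s1 ||-/- ~~P since s1 is accessible from s1 and s1 ||- ~P.
s1 ||- ~P: no world accessible from s1 forces P.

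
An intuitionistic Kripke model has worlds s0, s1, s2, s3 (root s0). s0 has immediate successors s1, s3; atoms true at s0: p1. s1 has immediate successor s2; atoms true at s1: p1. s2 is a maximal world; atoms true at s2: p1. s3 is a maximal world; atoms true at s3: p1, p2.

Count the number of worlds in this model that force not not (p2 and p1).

s0: does not force it — s0 does not force not not (p2 and p1) since s1 is accessible from s0 and s1 forces not (p2 and p1).
s1: does not force it.
s2: does not force it.
s3: forces it.
Worlds forcing the formula: {s3}.

1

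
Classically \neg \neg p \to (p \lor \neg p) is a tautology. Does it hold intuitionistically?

This is a variant of double-negation elimination (deriving excluded middle from double negation), which is not intuitionistically valid.
A Kripke countermodel: worlds u0, u1; order generated by u0 \le u1; atoms true at each world — u0:{}; u1:{p}.
u0 \nVdash \neg \neg p \to (p \lor \neg p): already at u0 itself, u0 \Vdash \neg \neg p but u0 \nVdash p \lor \neg p.
u0 \nVdash p \lor \neg p: neither disjunct is forced at u0.
u0 lacks atom p, so u0 \nVdash p.
So the root u0 does not force the formula.

No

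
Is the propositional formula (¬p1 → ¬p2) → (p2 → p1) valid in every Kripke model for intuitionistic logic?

This is the converse of contraposition, which is not intuitionistically valid.
A Kripke countermodel: worlds a, b; order generated by a ≤ b; atoms true at each world — a:{p2}; b:{p1,p2}.
a ⊮ (¬p1 → ¬p2) → (p2 → p1): already at a itself, a ⊩ ¬p1 → ¬p2 but a ⊮ p2 → p1.
a ⊮ p2 → p1: already at a itself, a ⊩ p2 but a ⊮ p1.
a lacks atom p1, so a ⊮ p1.
So the root a does not force the formula.

No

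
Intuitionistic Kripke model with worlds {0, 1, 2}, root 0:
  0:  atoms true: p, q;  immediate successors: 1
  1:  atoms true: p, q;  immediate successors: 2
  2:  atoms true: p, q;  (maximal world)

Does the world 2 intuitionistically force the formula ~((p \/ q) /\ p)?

No

2 ||-/- ~((p \/ q) /\ p) since 2 is accessible from 2 and 2 ||- (p \/ q) /\ p.
2 ||- (p \/ q) /\ p since 2 forces both conjuncts.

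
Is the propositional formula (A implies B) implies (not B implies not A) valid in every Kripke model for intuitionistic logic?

This is the forward direction of contraposition, which is intuitionistically derivable.
Assume A implies B and not B. If A held then B would follow, contradicting not B; so not A.

Yes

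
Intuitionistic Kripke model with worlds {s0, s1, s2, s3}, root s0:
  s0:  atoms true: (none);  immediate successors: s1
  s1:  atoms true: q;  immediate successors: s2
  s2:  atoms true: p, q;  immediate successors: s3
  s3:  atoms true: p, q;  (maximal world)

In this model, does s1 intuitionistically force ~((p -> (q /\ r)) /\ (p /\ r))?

s1 ||- ~((p -> (q /\ r)) /\ (p /\ r)): no world accessible from s1 forces (p -> (q /\ r)) /\ (p /\ r).

Yes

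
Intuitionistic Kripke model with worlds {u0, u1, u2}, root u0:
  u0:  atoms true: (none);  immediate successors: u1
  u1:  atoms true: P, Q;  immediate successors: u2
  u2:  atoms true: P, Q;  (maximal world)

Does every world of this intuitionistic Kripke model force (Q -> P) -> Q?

No

Not every world: u0 ||-/- (Q -> P) -> Q.
u0 ||-/- (Q -> P) -> Q: already at u0 itself, u0 ||- Q -> P but u0 ||-/- Q.
u0 lacks atom Q, so u0 ||-/- Q.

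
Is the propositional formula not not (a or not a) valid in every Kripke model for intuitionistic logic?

This is the double negation of excluded middle, which is intuitionistically derivable.
Assuming not (a or not a): from a we'd get a or not a, so not a; but then a or not a again — contradiction. Hence not not (a or not a).

Yes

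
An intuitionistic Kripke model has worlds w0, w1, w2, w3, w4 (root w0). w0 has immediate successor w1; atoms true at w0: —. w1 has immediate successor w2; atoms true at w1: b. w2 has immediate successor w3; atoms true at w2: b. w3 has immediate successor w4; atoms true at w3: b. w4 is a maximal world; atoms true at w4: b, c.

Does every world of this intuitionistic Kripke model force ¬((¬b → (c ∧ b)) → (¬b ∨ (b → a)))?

w0 ⊩ ¬((¬b → (c ∧ b)) → (¬b ∨ (b → a))): no world accessible from w0 forces (¬b → (c ∧ b)) → (¬b ∨ (b → a)).
Since the root w0 forces ¬((¬b → (c ∧ b)) → (¬b ∨ (b → a))) and forcing is persistent (monotone upward), every world forces it.

Yes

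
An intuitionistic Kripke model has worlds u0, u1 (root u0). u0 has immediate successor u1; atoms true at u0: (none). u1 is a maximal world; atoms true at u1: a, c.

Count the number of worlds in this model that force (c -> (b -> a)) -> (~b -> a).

u0: does not force it — u0 ||-/- (c -> (b -> a)) -> (~b -> a): already at u0 itself, u0 ||- c -> (b -> a) but u0 ||-/- ~b -> a.
u1: forces it.
Worlds forcing the formula: {u1}.

1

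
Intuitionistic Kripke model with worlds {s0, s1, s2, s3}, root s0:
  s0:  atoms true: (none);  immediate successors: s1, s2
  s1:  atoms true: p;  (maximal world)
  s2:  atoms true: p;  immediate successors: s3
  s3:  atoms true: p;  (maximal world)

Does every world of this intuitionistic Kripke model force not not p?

Yes

s0 forces not not p: no world accessible from s0 forces not p.
Since the root s0 forces not not p and forcing is persistent (monotone upward), every world forces it.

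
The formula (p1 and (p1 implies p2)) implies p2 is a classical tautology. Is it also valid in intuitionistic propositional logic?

This is modus ponens in implicational form, which is intuitionistically derivable.
If a world forces p1 and p1 implies p2, then applying the implication at that world (which is accessible from itself) gives p2.

Yes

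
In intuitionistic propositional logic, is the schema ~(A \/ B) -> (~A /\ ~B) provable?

This is a constructively valid De Morgan direction (negated disjunction to conjunction of negations), which is intuitionistically derivable.
From ~(A \/ B): if A held then A \/ B would, contradiction — so ~A; similarly ~B.

Yes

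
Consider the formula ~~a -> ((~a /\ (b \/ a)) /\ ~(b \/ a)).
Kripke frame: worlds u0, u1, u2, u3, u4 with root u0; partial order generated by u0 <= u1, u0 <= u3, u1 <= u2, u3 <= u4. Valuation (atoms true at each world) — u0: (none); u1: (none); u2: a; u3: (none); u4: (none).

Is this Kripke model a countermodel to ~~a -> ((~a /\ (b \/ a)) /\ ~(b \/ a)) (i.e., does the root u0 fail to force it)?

Yes

u0 ||-/- ~~a -> ((~a /\ (b \/ a)) /\ ~(b \/ a)): at the accessible world u1, u1 ||- ~~a but u1 ||-/- (~a /\ (b \/ a)) /\ ~(b \/ a).
u1 ||-/- (~a /\ (b \/ a)) /\ ~(b \/ a) since u1 fails ~a /\ (b \/ a).
So the root u0 does not force ~~a -> ((~a /\ (b \/ a)) /\ ~(b \/ a)); the model is a countermodel.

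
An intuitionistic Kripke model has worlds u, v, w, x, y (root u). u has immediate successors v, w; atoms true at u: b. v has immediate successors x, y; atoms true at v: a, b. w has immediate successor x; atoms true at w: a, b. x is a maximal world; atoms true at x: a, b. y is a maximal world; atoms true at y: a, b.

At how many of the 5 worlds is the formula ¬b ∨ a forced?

4

u: does not force it — u ⊮ ¬b ∨ a: neither disjunct is forced at u.
v: forces it.
w: forces it.
x: forces it.
y: forces it.
Worlds forcing the formula: {v, w, x, y}.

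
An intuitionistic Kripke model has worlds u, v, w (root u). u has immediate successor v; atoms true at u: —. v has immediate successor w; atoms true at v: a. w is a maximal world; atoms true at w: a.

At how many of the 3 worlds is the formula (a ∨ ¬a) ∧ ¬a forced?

0

u: does not force it — u ⊮ (a ∨ ¬a) ∧ ¬a since u fails a ∨ ¬a.
v: does not force it.
w: does not force it.
Worlds forcing the formula: { }.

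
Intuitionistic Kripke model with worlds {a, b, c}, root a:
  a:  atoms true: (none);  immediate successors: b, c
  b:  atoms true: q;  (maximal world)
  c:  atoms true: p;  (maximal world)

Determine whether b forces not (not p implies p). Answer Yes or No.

b forces not (not p implies p): no world accessible from b forces not p implies p.

Yes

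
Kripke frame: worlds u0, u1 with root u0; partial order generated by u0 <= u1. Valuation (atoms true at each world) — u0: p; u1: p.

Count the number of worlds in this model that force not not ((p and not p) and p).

0

u0: does not force it — u0 does not force not not ((p and not p) and p) since u0 is accessible from u0 and u0 forces not ((p and not p) and p).
u1: does not force it — u1 does not force not not ((p and not p) and p) since u1 is accessible from u1 and u1 forces not ((p and not p) and p).
Worlds forcing the formula: { }.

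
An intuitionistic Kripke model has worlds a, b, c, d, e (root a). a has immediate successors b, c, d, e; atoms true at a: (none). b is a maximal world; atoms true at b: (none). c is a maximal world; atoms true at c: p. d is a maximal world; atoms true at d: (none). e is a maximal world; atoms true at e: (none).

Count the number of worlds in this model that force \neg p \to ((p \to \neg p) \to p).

1

a: does not force it — a \nVdash \neg p \to ((p \to \neg p) \to p): at the accessible world b, b \Vdash \neg p but b \nVdash (p \to \neg p) \to p.
b: does not force it.
c: forces it.
d: does not force it.
e: does not force it.
Worlds forcing the formula: {c}.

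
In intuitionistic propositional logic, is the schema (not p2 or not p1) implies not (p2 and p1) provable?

This is a constructively valid De Morgan direction (disjunction of negations to negated conjunction), which is intuitionistically derivable.
If not p2 holds at a world then no accessible world forces p2, hence none forces p2 and p1; likewise for not p1.

Yes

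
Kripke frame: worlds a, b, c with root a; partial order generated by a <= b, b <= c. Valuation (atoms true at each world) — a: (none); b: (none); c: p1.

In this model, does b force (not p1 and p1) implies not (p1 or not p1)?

Yes

b forces (not p1 and p1) implies not (p1 or not p1) vacuously: no world accessible from b forces the antecedent not p1 and p1.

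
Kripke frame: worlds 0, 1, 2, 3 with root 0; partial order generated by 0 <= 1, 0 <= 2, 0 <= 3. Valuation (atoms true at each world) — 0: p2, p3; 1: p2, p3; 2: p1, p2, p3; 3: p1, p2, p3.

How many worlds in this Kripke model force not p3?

0

0: does not force it — 0 does not force not p3 since 0 is accessible from 0 and 0 forces p3.
1: does not force it — 1 does not force not p3 since 1 is accessible from 1 and 1 forces p3.
2: does not force it — 2 does not force not p3 since 2 is accessible from 2 and 2 forces p3.
3: does not force it.
Worlds forcing the formula: { }.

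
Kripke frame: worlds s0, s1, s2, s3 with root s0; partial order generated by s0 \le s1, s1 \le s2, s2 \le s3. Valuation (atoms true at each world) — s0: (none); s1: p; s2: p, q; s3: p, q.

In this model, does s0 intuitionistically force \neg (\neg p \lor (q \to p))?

No

s0 \nVdash \neg (\neg p \lor (q \to p)) since s0 is accessible from s0 and s0 \Vdash \neg p \lor (q \to p).
s0 \Vdash \neg p \lor (q \to p) via the disjunct q \to p.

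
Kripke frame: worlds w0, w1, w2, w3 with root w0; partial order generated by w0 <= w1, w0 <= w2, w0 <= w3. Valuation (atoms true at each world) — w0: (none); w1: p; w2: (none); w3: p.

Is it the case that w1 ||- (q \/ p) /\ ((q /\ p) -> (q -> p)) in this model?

Yes

w1 ||- (q \/ p) /\ ((q /\ p) -> (q -> p)) since w1 forces both conjuncts.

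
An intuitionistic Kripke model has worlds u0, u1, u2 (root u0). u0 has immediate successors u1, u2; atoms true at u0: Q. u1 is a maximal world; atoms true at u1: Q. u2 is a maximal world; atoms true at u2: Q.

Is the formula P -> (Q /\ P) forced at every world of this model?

u0 ||- P -> (Q /\ P) vacuously: no world accessible from u0 forces the antecedent P.
Since the root u0 forces P -> (Q /\ P) and forcing is persistent (monotone upward), every world forces it.

Yes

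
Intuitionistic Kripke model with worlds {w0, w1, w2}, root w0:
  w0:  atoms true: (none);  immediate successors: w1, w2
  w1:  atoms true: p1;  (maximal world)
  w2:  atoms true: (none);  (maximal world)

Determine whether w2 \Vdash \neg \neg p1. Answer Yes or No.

No

w2 \nVdash \neg \neg p1 since w2 is accessible from w2 and w2 \Vdash \neg p1.
w2 \Vdash \neg p1: no world accessible from w2 forces p1.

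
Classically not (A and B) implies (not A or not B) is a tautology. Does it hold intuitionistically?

This is the constructively invalid direction of De Morgan's law for conjunction, which is not intuitionistically valid.
A Kripke countermodel: worlds s0, s1, s2; order generated by s0 <= s1, s0 <= s2; atoms true at each world — s0:{}; s1:{A}; s2:{B}.
s0 does not force not (A and B) implies (not A or not B): already at s0 itself, s0 forces not (A and B) but s0 does not force not A or not B.
s0 does not force not A or not B: neither disjunct is forced at s0.
s0 does not force not A since s1 is accessible from s0 and s1 forces A.
So the root s0 does not force the formula.

No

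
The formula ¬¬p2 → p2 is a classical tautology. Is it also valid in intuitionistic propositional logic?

This is double-negation elimination, which is not intuitionistically valid.
A Kripke countermodel: worlds 0, 1; order generated by 0 ≤ 1; atoms true at each world — 0:{}; 1:{p2}.
0 ⊮ ¬¬p2 → p2: already at 0 itself, 0 ⊩ ¬¬p2 but 0 ⊮ p2.
0 lacks atom p2, so 0 ⊮ p2.
So the root 0 does not force the formula.

No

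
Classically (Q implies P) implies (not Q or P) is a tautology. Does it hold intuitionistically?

No

This is the material-implication-as-disjunction principle, which is not intuitionistically valid.
A Kripke countermodel: worlds a, b; order generated by a <= b; atoms true at each world — a:{}; b:{P,Q}.
a does not force (Q implies P) implies (not Q or P): already at a itself, a forces Q implies P but a does not force not Q or P.
a does not force not Q or P: neither disjunct is forced at a.
a does not force not Q since b is accessible from a and b forces Q.
So the root a does not force the formula.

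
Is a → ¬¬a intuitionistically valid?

This is double-negation introduction, which is intuitionistically derivable.
If a world forces a then every accessible world forces a (persistence), so none forces ¬a; hence ¬¬a.

Yes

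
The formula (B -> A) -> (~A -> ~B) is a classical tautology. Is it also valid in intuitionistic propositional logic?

Yes

This is the forward direction of contraposition, which is intuitionistically derivable.
Assume B -> A and ~A. If B held then A would follow, contradicting ~A; so ~B.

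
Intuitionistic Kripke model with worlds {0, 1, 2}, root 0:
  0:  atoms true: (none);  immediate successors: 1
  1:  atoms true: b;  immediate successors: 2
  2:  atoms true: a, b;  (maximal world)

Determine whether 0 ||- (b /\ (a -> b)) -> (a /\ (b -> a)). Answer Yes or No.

No

0 ||-/- (b /\ (a -> b)) -> (a /\ (b -> a)): at the accessible world 1, 1 ||- b /\ (a -> b) but 1 ||-/- a /\ (b -> a).
1 ||-/- a /\ (b -> a) since 1 fails a.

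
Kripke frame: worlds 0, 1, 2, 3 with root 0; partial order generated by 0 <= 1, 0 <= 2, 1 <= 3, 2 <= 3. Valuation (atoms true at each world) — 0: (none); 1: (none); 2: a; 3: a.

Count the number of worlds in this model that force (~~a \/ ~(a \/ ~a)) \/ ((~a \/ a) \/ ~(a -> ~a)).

0: forces it.
1: forces it.
2: forces it.
3: forces it.
Worlds forcing the formula: {0, 1, 2, 3}.

4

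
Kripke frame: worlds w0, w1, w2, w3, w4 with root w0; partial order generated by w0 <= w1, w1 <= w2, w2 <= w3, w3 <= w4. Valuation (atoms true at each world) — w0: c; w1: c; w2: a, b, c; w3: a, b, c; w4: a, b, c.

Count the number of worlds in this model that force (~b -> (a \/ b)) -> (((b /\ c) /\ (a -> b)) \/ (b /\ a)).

3

w0: does not force it — w0 ||-/- (~b -> (a \/ b)) -> (((b /\ c) /\ (a -> b)) \/ (b /\ a)): already at w0 itself, w0 ||- ~b -> (a \/ b) but w0 ||-/- ((b /\ c) /\ (a -> b)) \/ (b /\ a).
w1: does not force it — w1 ||-/- (~b -> (a \/ b)) -> (((b /\ c) /\ (a -> b)) \/ (b /\ a)): already at w1 itself, w1 ||- ~b -> (a \/ b) but w1 ||-/- ((b /\ c) /\ (a -> b)) \/ (b /\ a).
w2: forces it.
w3: forces it.
w4: forces it.
Worlds forcing the formula: {w2, w3, w4}.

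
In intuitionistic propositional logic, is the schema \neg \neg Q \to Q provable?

This is double-negation elimination, which is not intuitionistically valid.
A Kripke countermodel: worlds 0, 1; order generated by 0 \le 1; atoms true at each world — 0:{}; 1:{Q}.
0 \nVdash \neg \neg Q \to Q: already at 0 itself, 0 \Vdash \neg \neg Q but 0 \nVdash Q.
0 lacks atom Q, so 0 \nVdash Q.
So the root 0 does not force the formula.

No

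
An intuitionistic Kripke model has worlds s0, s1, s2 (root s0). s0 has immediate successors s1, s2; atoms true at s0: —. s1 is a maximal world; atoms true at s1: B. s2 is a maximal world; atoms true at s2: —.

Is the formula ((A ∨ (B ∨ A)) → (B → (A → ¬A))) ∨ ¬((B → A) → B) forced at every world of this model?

Yes

s0 ⊩ ((A ∨ (B ∨ A)) → (B → (A → ¬A))) ∨ ¬((B → A) → B) via the disjunct (A ∨ (B ∨ A)) → (B → (A → ¬A)).
Since the root s0 forces ((A ∨ (B ∨ A)) → (B → (A → ¬A))) ∨ ¬((B → A) → B) and forcing is persistent (monotone upward), every world forces it.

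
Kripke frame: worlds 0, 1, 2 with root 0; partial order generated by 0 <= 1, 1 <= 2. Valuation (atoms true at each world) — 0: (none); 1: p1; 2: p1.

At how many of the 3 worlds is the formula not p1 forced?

0

0: does not force it — 0 does not force not p1 since 1 is accessible from 0 and 1 forces p1.
1: does not force it — 1 does not force not p1 since 1 is accessible from 1 and 1 forces p1.
2: does not force it — 2 does not force not p1 since 2 is accessible from 2 and 2 forces p1.
Worlds forcing the formula: { }.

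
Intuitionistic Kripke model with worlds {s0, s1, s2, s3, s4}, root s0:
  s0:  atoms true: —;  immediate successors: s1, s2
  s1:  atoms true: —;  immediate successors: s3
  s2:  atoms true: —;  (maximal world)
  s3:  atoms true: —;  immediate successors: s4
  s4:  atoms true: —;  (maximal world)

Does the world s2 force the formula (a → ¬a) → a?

No

s2 ⊮ (a → ¬a) → a: already at s2 itself, s2 ⊩ a → ¬a but s2 ⊮ a.
s2 lacks atom a, so s2 ⊮ a.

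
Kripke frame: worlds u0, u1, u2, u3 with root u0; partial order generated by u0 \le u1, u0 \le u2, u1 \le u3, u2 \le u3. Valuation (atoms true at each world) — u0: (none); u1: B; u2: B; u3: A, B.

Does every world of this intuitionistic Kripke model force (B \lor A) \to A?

Not every world: u0 \nVdash (B \lor A) \to A.
u0 \nVdash (B \lor A) \to A: at the accessible world u1, u1 \Vdash B \lor A but u1 \nVdash A.
u1 lacks atom A, so u1 \nVdash A.

No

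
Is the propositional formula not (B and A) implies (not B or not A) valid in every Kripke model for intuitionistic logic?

No

This is the constructively invalid direction of De Morgan's law for conjunction, which is not intuitionistically valid.
A Kripke countermodel: worlds u0, u1, u2; order generated by u0 <= u1, u0 <= u2; atoms true at each world — u0:{}; u1:{B}; u2:{A}.
u0 does not force not (B and A) implies (not B or not A): already at u0 itself, u0 forces not (B and A) but u0 does not force not B or not A.
u0 does not force not B or not A: neither disjunct is forced at u0.
u0 does not force not B since u1 is accessible from u0 and u1 forces B.
So the root u0 does not force the formula.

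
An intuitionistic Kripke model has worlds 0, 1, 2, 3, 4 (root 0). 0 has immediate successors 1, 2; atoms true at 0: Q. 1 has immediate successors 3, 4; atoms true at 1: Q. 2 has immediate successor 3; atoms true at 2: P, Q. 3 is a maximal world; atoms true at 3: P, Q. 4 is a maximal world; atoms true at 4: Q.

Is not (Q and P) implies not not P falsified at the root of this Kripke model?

0 does not force not (Q and P) implies not not P: at the accessible world 4, 4 forces not (Q and P) but 4 does not force not not P.
4 does not force not not P since 4 is accessible from 4 and 4 forces not P.
4 forces not P: no world accessible from 4 forces P.
So the root 0 does not force not (Q and P) implies not not P; the model is a countermodel.

Yes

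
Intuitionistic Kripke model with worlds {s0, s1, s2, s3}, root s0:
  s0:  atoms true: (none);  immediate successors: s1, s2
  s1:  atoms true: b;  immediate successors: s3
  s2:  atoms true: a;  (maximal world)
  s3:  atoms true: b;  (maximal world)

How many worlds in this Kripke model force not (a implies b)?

1

s0: does not force it — s0 does not force not (a implies b) since s1 is accessible from s0 and s1 forces a implies b.
s1: does not force it — s1 does not force not (a implies b) since s1 is accessible from s1 and s1 forces a implies b.
s2: forces it.
s3: does not force it — s3 does not force not (a implies b) since s3 is accessible from s3 and s3 forces a implies b.
Worlds forcing the formula: {s2}.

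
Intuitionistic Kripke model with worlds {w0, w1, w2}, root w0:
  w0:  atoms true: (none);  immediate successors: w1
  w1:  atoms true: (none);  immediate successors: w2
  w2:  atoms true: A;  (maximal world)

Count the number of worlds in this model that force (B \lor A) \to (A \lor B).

3

w0: forces it.
w1: forces it.
w2: forces it.
Worlds forcing the formula: {w0, w1, w2}.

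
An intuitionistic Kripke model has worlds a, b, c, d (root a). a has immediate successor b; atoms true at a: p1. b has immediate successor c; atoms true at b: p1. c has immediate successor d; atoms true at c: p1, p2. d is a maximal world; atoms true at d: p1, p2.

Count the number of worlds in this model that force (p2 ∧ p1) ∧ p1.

a: does not force it — a ⊮ (p2 ∧ p1) ∧ p1 since a fails p2 ∧ p1.
b: does not force it — b ⊮ (p2 ∧ p1) ∧ p1 since b fails p2 ∧ p1.
c: forces it.
d: forces it.
Worlds forcing the formula: {c, d}.

2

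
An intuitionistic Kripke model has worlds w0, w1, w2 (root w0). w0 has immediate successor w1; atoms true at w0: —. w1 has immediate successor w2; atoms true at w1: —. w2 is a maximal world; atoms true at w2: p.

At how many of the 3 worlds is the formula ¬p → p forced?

w0: forces it.
w1: forces it.
w2: forces it.
Worlds forcing the formula: {w0, w1, w2}.

3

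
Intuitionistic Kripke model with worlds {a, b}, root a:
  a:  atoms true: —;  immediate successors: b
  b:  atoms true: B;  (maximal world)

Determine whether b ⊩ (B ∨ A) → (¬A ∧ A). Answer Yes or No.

b ⊮ (B ∨ A) → (¬A ∧ A): already at b itself, b ⊩ B ∨ A but b ⊮ ¬A ∧ A.
b ⊮ ¬A ∧ A since b fails A.

No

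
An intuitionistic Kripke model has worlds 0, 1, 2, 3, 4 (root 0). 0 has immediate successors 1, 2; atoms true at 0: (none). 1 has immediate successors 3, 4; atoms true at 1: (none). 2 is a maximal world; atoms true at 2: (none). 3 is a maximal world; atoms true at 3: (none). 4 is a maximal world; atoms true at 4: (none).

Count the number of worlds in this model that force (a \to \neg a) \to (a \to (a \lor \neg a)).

0: forces it.
1: forces it.
2: forces it.
3: forces it.
4: forces it.
Worlds forcing the formula: {0, 1, 2, 3, 4}.

5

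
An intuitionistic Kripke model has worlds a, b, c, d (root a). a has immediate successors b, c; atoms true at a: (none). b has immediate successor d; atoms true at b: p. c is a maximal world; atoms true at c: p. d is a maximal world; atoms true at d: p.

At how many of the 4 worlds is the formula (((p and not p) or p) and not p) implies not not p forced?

a: forces it.
b: forces it.
c: forces it.
d: forces it.
Worlds forcing the formula: {a, b, c, d}.

4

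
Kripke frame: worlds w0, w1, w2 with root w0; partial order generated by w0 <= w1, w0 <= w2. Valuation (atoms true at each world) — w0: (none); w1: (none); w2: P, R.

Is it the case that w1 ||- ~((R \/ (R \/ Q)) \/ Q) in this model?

w1 ||- ~((R \/ (R \/ Q)) \/ Q): no world accessible from w1 forces (R \/ (R \/ Q)) \/ Q.

Yes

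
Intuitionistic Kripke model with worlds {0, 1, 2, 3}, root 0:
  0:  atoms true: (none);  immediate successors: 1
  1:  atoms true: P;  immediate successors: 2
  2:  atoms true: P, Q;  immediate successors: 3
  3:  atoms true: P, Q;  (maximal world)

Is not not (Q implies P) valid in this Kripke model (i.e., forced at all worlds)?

0 forces not not (Q implies P): no world accessible from 0 forces not (Q implies P).
Since the root 0 forces not not (Q implies P) and forcing is persistent (monotone upward), every world forces it.

Yes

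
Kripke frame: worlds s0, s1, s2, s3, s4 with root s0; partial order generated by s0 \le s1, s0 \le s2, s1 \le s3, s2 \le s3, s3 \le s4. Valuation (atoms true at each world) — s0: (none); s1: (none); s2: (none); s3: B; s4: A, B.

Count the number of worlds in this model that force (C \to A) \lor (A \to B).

5

s0: forces it.
s1: forces it.
s2: forces it.
s3: forces it.
s4: forces it.
Worlds forcing the formula: {s0, s1, s2, s3, s4}.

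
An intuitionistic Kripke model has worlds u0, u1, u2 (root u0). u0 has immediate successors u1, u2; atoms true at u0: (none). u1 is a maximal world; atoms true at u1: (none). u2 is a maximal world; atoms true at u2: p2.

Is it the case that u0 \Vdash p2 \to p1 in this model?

No

u0 \nVdash p2 \to p1: at the accessible world u2, u2 \Vdash p2 but u2 \nVdash p1.
u2 lacks atom p1, so u2 \nVdash p1.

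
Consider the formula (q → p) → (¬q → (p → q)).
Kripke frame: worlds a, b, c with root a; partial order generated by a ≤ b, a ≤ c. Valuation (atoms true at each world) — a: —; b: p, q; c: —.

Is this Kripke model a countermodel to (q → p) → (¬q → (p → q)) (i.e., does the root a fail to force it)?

a ⊩ (q → p) → (¬q → (p → q)): every world accessible from a that forces q → p (namely a, b, c) also forces ¬q → (p → q).
So the root a forces (q → p) → (¬q → (p → q)); the model is not a countermodel.

No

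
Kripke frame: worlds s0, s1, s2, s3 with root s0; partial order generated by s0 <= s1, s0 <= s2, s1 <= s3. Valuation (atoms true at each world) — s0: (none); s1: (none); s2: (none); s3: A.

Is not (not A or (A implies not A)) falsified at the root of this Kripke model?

Yes

s0 does not force not (not A or (A implies not A)) since s2 is accessible from s0 and s2 forces not A or (A implies not A).
s2 forces not A or (A implies not A) via the disjunct not A.
So the root s0 does not force not (not A or (A implies not A)); the model is a countermodel.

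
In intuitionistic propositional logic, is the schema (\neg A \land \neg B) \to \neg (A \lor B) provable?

Yes

This is a constructively valid De Morgan direction (conjunction of negations to negated disjunction), which is intuitionistically derivable.
If both \neg A and \neg B hold at a world, no accessible world forces A or forces B, so none forces A \lor B.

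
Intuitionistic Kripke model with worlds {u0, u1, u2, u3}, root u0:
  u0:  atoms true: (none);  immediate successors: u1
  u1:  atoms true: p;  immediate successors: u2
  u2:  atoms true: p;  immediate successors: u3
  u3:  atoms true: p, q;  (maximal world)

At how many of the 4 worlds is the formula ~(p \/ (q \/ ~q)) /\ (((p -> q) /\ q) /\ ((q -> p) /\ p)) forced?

0

u0: does not force it — u0 ||-/- ~(p \/ (q \/ ~q)) /\ (((p -> q) /\ q) /\ ((q -> p) /\ p)) since u0 fails ~(p \/ (q \/ ~q)).
u1: does not force it.
u2: does not force it.
u3: does not force it.
Worlds forcing the formula: { }.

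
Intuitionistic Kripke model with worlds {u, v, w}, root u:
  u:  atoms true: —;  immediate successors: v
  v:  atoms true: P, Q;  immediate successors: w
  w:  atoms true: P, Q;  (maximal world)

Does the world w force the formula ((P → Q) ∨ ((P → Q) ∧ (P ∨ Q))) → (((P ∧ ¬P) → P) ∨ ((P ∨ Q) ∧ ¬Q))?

w ⊩ ((P → Q) ∨ ((P → Q) ∧ (P ∨ Q))) → (((P ∧ ¬P) → P) ∨ ((P ∨ Q) ∧ ¬Q)): every world accessible from w that forces (P → Q) ∨ ((P → Q) ∧ (P ∨ Q)) (namely w) also forces ((P ∧ ¬P) → P) ∨ ((P ∨ Q) ∧ ¬Q).

Yes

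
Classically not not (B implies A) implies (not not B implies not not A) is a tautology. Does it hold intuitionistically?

Yes

This is the distribution of double negation over implication, which is intuitionistically derivable.
Assume not not (B implies A) and not not B; suppose not A. Then B implies A would give not B (by contraposition), contradicting not not B; so not (B implies A), contradicting not not (B implies A). Hence not not A.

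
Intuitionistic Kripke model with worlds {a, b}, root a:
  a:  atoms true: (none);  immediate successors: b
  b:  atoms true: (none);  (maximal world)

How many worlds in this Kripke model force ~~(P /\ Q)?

a: does not force it — a ||-/- ~~(P /\ Q) since a is accessible from a and a ||- ~(P /\ Q).
b: does not force it — b ||-/- ~~(P /\ Q) since b is accessible from b and b ||- ~(P /\ Q).
Worlds forcing the formula: { }.

0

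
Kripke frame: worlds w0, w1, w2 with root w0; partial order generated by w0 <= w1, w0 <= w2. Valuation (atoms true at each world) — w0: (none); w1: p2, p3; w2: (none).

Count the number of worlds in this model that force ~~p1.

w0: does not force it — w0 ||-/- ~~p1 since w0 is accessible from w0 and w0 ||- ~p1.
w1: does not force it.
w2: does not force it.
Worlds forcing the formula: { }.

0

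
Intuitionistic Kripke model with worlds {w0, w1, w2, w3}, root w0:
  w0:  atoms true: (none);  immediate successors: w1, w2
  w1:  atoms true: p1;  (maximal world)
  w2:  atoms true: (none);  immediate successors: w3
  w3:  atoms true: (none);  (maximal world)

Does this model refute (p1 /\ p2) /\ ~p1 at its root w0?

w0 ||-/- (p1 /\ p2) /\ ~p1 since w0 fails p1 /\ p2.
So the root w0 does not force (p1 /\ p2) /\ ~p1; the model is a countermodel.

Yes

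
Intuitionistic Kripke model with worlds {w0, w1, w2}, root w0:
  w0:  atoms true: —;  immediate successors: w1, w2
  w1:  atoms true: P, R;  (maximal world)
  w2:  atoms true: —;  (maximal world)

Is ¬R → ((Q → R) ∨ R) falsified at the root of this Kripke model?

No

w0 ⊩ ¬R → ((Q → R) ∨ R): every world accessible from w0 that forces ¬R (namely w2) also forces (Q → R) ∨ R.
So the root w0 forces ¬R → ((Q → R) ∨ R); the model is not a countermodel.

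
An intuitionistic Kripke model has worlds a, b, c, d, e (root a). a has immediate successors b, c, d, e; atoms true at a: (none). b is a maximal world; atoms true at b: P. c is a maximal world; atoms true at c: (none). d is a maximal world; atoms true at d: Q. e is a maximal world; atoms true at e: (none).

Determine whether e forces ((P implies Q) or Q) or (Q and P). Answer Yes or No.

Yes

e forces ((P implies Q) or Q) or (Q and P) via the disjunct (P implies Q) or Q.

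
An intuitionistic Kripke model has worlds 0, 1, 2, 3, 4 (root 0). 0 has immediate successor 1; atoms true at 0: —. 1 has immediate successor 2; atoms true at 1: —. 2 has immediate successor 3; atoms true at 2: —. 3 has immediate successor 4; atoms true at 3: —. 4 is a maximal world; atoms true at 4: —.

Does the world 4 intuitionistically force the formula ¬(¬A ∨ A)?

4 ⊮ ¬(¬A ∨ A) since 4 is accessible from 4 and 4 ⊩ ¬A ∨ A.
4 ⊩ ¬A ∨ A via the disjunct ¬A.

No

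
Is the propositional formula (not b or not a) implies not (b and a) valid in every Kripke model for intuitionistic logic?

This is a constructively valid De Morgan direction (disjunction of negations to negated conjunction), which is intuitionistically derivable.
If not b holds at a world then no accessible world forces b, hence none forces b and a; likewise for not a.

Yes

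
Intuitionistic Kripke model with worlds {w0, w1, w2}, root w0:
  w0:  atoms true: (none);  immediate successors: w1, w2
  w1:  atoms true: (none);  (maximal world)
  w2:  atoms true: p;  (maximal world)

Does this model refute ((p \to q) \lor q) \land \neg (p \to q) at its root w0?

Yes

w0 \nVdash ((p \to q) \lor q) \land \neg (p \to q) since w0 fails (p \to q) \lor q.
So the root w0 does not force ((p \to q) \lor q) \land \neg (p \to q); the model is a countermodel.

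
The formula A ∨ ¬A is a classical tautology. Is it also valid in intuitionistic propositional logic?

No

This is the law of excluded middle, which is not intuitionistically valid.
A Kripke countermodel: worlds 0, 1; order generated by 0 ≤ 1; atoms true at each world — 0:{}; 1:{A}.
0 ⊮ A ∨ ¬A: neither disjunct is forced at 0.
0 lacks atom A, so 0 ⊮ A.
So the root 0 does not force the formula.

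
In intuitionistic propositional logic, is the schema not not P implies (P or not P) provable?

This is a variant of double-negation elimination (deriving excluded middle from double negation), which is not intuitionistically valid.
A Kripke countermodel: worlds u, v; order generated by u <= v; atoms true at each world — u:{}; v:{P}.
u does not force not not P implies (P or not P): already at u itself, u forces not not P but u does not force P or not P.
u does not force P or not P: neither disjunct is forced at u.
u lacks atom P, so u does not force P.
So the root u does not force the formula.

No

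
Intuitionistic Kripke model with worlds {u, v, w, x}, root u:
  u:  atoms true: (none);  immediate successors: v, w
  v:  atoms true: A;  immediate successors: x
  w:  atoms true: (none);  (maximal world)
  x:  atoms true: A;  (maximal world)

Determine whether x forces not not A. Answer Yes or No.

Yes

x forces not not A: no world accessible from x forces not A.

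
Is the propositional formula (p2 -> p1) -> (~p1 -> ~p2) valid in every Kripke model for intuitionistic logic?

Yes

This is the forward direction of contraposition, which is intuitionistically derivable.
Assume p2 -> p1 and ~p1. If p2 held then p1 would follow, contradicting ~p1; so ~p2.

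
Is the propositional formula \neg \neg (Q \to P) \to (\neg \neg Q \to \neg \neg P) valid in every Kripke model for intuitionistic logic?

Yes

This is the distribution of double negation over implication, which is intuitionistically derivable.
Assume \neg \neg (Q \to P) and \neg \neg Q; suppose \neg P. Then Q \to P would give \neg Q (by contraposition), contradicting \neg \neg Q; so \neg (Q \to P), contradicting \neg \neg (Q \to P). Hence \neg \neg P.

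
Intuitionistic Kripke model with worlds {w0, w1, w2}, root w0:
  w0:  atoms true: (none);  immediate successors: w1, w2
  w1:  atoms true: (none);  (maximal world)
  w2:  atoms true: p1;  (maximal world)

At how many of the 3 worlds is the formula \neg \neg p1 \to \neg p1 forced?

1

w0: does not force it — w0 \nVdash \neg \neg p1 \to \neg p1: at the accessible world w2, w2 \Vdash \neg \neg p1 but w2 \nVdash \neg p1.
w1: forces it.
w2: does not force it — w2 \nVdash \neg \neg p1 \to \neg p1: already at w2 itself, w2 \Vdash \neg \neg p1 but w2 \nVdash \neg p1.
Worlds forcing the formula: {w1}.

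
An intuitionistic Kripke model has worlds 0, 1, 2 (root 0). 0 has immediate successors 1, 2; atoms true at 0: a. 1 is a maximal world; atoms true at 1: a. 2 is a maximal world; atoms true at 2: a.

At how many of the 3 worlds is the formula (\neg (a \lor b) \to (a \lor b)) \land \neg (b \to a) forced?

0

0: does not force it — 0 \nVdash (\neg (a \lor b) \to (a \lor b)) \land \neg (b \to a) since 0 fails \neg (b \to a).
1: does not force it.
2: does not force it.
Worlds forcing the formula: { }.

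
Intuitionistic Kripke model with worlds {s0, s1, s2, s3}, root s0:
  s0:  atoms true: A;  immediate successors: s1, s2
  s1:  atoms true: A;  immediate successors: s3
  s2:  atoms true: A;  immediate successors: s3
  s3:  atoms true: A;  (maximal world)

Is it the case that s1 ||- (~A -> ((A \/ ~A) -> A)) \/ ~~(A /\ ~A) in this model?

s1 ||- (~A -> ((A \/ ~A) -> A)) \/ ~~(A /\ ~A) via the disjunct ~A -> ((A \/ ~A) -> A).

Yes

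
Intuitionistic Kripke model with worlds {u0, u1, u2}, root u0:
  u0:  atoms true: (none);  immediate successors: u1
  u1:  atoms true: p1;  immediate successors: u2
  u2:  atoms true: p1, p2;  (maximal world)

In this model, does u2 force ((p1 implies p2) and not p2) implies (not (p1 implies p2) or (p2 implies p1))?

u2 forces ((p1 implies p2) and not p2) implies (not (p1 implies p2) or (p2 implies p1)) vacuously: no world accessible from u2 forces the antecedent (p1 implies p2) and not p2.

Yes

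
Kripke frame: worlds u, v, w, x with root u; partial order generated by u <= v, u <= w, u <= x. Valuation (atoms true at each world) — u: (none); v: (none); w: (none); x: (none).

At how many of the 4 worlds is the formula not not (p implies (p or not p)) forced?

u: forces it.
v: forces it.
w: forces it.
x: forces it.
Worlds forcing the formula: {u, v, w, x}.

4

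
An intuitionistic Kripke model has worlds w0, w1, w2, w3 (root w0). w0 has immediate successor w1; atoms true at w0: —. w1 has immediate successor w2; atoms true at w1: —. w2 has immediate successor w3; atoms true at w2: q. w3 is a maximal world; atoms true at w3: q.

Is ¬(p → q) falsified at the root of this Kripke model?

w0 ⊮ ¬(p → q) since w0 is accessible from w0 and w0 ⊩ p → q.
w0 ⊩ p → q vacuously: no world accessible from w0 forces the antecedent p.
So the root w0 does not force ¬(p → q); the model is a countermodel.

Yes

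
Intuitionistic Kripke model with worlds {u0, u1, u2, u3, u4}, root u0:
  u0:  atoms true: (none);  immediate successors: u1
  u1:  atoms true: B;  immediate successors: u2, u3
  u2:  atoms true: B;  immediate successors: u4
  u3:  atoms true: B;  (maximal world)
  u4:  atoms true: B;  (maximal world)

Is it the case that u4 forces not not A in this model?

u4 does not force not not A since u4 is accessible from u4 and u4 forces not A.
u4 forces not A: no world accessible from u4 forces A.

No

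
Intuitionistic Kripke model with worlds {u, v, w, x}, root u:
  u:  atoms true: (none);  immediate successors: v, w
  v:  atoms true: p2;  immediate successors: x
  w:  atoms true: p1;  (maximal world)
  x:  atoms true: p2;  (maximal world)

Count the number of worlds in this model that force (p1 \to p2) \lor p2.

2

u: does not force it — u \nVdash (p1 \to p2) \lor p2: neither disjunct is forced at u.
v: forces it.
w: does not force it — w \nVdash (p1 \to p2) \lor p2: neither disjunct is forced at w.
x: forces it.
Worlds forcing the formula: {v, x}.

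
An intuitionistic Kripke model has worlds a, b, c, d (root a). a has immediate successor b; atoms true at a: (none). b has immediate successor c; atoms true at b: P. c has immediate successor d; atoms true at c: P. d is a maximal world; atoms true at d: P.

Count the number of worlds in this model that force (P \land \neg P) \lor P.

a: does not force it — a \nVdash (P \land \neg P) \lor P: neither disjunct is forced at a.
b: forces it.
c: forces it.
d: forces it.
Worlds forcing the formula: {b, c, d}.

3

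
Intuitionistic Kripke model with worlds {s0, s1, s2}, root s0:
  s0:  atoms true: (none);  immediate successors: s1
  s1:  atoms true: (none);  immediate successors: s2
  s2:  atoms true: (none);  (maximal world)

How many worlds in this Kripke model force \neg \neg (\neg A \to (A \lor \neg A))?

3

s0: forces it.
s1: forces it.
s2: forces it.
Worlds forcing the formula: {s0, s1, s2}.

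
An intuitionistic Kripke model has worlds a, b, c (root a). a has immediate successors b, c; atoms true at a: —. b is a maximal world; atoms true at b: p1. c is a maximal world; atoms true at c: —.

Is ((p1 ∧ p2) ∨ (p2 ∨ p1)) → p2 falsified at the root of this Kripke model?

a ⊮ ((p1 ∧ p2) ∨ (p2 ∨ p1)) → p2: at the accessible world b, b ⊩ (p1 ∧ p2) ∨ (p2 ∨ p1) but b ⊮ p2.
b lacks atom p2, so b ⊮ p2.
So the root a does not force ((p1 ∧ p2) ∨ (p2 ∨ p1)) → p2; the model is a countermodel.

Yes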